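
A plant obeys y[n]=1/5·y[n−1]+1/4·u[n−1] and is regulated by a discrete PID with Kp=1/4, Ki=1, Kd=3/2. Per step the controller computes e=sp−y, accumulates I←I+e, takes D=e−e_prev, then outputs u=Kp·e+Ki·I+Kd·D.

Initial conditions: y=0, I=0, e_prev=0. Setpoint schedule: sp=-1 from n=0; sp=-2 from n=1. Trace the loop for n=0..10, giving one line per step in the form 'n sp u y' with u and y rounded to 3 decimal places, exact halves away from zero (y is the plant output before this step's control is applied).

0 -1 -2.750 0.000
1 -2 -3.109 -0.688
2 -2 -3.328 -0.915
3 -2 -4.479 -1.015
4 -2 -4.768 -1.323
5 -2 -5.539 -1.456
6 -2 -5.679 -1.676
7 -2 -6.115 -1.755
8 -2 -6.136 -1.880
9 -2 -6.360 -1.910
10 -2 -6.325 -1.972

(exact arithmetic carried between steps; '≈' marks a value shown rounded to 6 d.p. or computed from one; I and e_prev carry over from the previous line; the table rounds u and y to 3 d.p., halves away from zero)
n=0: y=0, sp=-1, e=sp−y=-1; I=-1, D=e−e_prev=-1; u=1/4·(-1)+1·(-1)+3/2·(-1)=-2.75; next y=1/5·0+1/4·(-2.75)=-0.6875
n=1: y=-0.6875, sp=-2, e=sp−y=-1.3125; I=-2.3125, D=e−e_prev=-0.3125; u=1/4·(-1.3125)+1·(-2.3125)+3/2·(-0.3125)=-3.109375; next y=1/5·(-0.6875)+1/4·(-3.109375)≈-0.914844
n=2: y≈-0.914844, sp=-2, e=sp−y≈-1.085156; I≈-3.397656, D=e−e_prev≈0.227344; u=1/4·(-1.085156)+1·(-3.397656)+3/2·0.227344≈-3.327930; next y=1/5·(-0.914844)+1/4·(-3.327930)≈-1.014951
n=3: y≈-1.014951, sp=-2, e=sp−y≈-0.985049; I≈-4.382705, D=e−e_prev≈0.100107; u=1/4·(-0.985049)+1·(-4.382705)+3/2·0.100107≈-4.478806; next y=1/5·(-1.014951)+1/4·(-4.478806)≈-1.322692
n=4: y≈-1.322692, sp=-2, e=sp−y≈-0.677308; I≈-5.060013, D=e−e_prev≈0.307741; u=1/4·(-0.677308)+1·(-5.060013)+3/2·0.307741≈-4.767729; next y=1/5·(-1.322692)+1/4·(-4.767729)≈-1.456471
n=5: y≈-1.456471, sp=-2, e=sp−y≈-0.543529; I≈-5.603543, D=e−e_prev≈0.133779; u=1/4·(-0.543529)+1·(-5.603543)+3/2·0.133779≈-5.538756; next y=1/5·(-1.456471)+1/4·(-5.538756)≈-1.675983
n=6: y≈-1.675983, sp=-2, e=sp−y≈-0.324017; I≈-5.927559, D=e−e_prev≈0.219513; u=1/4·(-0.324017)+1·(-5.927559)+3/2·0.219513≈-5.679295; next y=1/5·(-1.675983)+1/4·(-5.679295)≈-1.755020
n=7: y≈-1.755020, sp=-2, e=sp−y≈-0.244980; I≈-6.172539, D=e−e_prev≈0.079037; u=1/4·(-0.244980)+1·(-6.172539)+3/2·0.079037≈-6.115228; next y=1/5·(-1.755020)+1/4·(-6.115228)≈-1.879811
n=8: y≈-1.879811, sp=-2, e=sp−y≈-0.120189; I≈-6.292728, D=e−e_prev≈0.124791; u=1/4·(-0.120189)+1·(-6.292728)+3/2·0.124791≈-6.135589; next y=1/5·(-1.879811)+1/4·(-6.135589)≈-1.909859
n=9: y≈-1.909859, sp=-2, e=sp−y≈-0.090141; I≈-6.382868, D=e−e_prev≈0.030048; u=1/4·(-0.090141)+1·(-6.382868)+3/2·0.030048≈-6.360331; next y=1/5·(-1.909859)+1/4·(-6.360331)≈-1.972055
n=10: y≈-1.972055, sp=-2, e=sp−y≈-0.027945; I≈-6.410814, D=e−e_prev≈0.062195; u=1/4·(-0.027945)+1·(-6.410814)+3/2·0.062195≈-6.324507; next y=1/5·(-1.972055)+1/4·(-6.324507)≈-1.975538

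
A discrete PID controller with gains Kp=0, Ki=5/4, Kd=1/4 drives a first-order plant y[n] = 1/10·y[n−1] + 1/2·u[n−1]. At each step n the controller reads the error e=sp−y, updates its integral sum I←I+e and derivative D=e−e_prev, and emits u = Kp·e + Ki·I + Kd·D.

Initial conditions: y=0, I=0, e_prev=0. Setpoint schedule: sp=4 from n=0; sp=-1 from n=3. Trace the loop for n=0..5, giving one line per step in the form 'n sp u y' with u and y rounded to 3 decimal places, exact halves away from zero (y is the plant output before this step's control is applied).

0 4 6.000 0.000
1 4 5.500 3.000
2 4 7.425 3.050
3 -1 -0.326 4.018
4 -1 0.562 0.239
5 -1 -2.030 0.305

(exact arithmetic carried between steps; '≈' marks a value shown rounded to 6 d.p. or computed from one; I and e_prev carry over from the previous line; the table rounds u and y to 3 d.p., halves away from zero)
n=0: y=0, sp=4, e=sp−y=4; I=4, D=e−e_prev=4; u=0·4+5/4·4+1/4·4=6; next y=1/10·0+1/2·6=3
n=1: y=3, sp=4, e=sp−y=1; I=5, D=e−e_prev=-3; u=0·1+5/4·5+1/4·(-3)=5.5; next y=1/10·3+1/2·5.5=3.05
n=2: y=3.05, sp=4, e=sp−y=0.95; I=5.95, D=e−e_prev=-0.05; u=0·0.95+5/4·5.95+1/4·(-0.05)=7.425; next y=1/10·3.05+1/2·7.425=4.0175
n=3: y=4.0175, sp=-1, e=sp−y=-5.0175; I=0.9325, D=e−e_prev=-5.9675; u=0·(-5.0175)+5/4·0.9325+1/4·(-5.9675)=-0.32625; next y=1/10·4.0175+1/2·(-0.32625)=0.238625
n=4: y=0.238625, sp=-1, e=sp−y=-1.238625; I=-0.306125, D=e−e_prev=3.778875; u=0·(-1.238625)+5/4·(-0.306125)+1/4·3.778875≈0.562063; next y=1/10·0.238625+1/2·0.562063≈0.304894
n=5: y≈0.304894, sp=-1, e=sp−y≈-1.304894; I≈-1.611019, D=e−e_prev≈-0.066269; u=0·(-1.304894)+5/4·(-1.611019)+1/4·(-0.066269)≈-2.030341; next y=1/10·0.304894+1/2·(-2.030341)≈-0.984681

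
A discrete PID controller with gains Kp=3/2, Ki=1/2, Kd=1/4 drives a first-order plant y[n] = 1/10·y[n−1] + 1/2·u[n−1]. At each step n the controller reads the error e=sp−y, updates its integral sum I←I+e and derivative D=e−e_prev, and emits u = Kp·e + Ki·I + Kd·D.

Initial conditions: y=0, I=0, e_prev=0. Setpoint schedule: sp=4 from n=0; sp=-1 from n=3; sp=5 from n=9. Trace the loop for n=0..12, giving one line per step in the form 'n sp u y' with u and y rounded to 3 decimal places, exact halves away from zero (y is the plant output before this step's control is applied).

0 4 9.000 0.000
1 4 -0.125 4.500
2 4 10.003 0.388
3 -1 -10.938 5.040
4 -1 10.967 -4.965
5 -1 -11.943 4.987
6 -1 11.086 -5.473
7 -1 -12.847 4.996
8 -1 11.341 -5.924
9 5 -0.182 5.078
10 5 11.518 0.417
11 5 0.531 5.801
12 5 12.625 0.846

(exact arithmetic carried between steps; '≈' marks a value shown rounded to 6 d.p. or computed from one; I and e_prev carry over from the previous line; the table rounds u and y to 3 d.p., halves away from zero)
n=0: y=0, sp=4, e=sp−y=4; I=4, D=e−e_prev=4; u=3/2·4+1/2·4+1/4·4=9; next y=1/10·0+1/2·9=4.5
n=1: y=4.5, sp=4, e=sp−y=-0.5; I=3.5, D=e−e_prev=-4.5; u=3/2·(-0.5)+1/2·3.5+1/4·(-4.5)=-0.125; next y=1/10·4.5+1/2·(-0.125)=0.3875
n=2: y=0.3875, sp=4, e=sp−y=3.6125; I=7.1125, D=e−e_prev=4.1125; u=3/2·3.6125+1/2·7.1125+1/4·4.1125=10.003125; next y=1/10·0.3875+1/2·10.003125≈5.040313
n=3: y≈5.040313, sp=-1, e=sp−y≈-6.040313; I≈1.072188, D=e−e_prev≈-9.652813; u=3/2·(-6.040313)+1/2·1.072188+1/4·(-9.652813)≈-10.937578; next y=1/10·5.040313+1/2·(-10.937578)≈-4.964758
n=4: y≈-4.964758, sp=-1, e=sp−y≈3.964758; I≈5.036945, D=e−e_prev≈10.005070; u=3/2·3.964758+1/2·5.036945+1/4·10.005070≈10.966877; next y=1/10·(-4.964758)+1/2·10.966877≈4.986963
n=5: y≈4.986963, sp=-1, e=sp−y≈-5.986963; I≈-0.950017, D=e−e_prev≈-9.951721; u=3/2·(-5.986963)+1/2·(-0.950017)+1/4·(-9.951721)≈-11.943383; next y=1/10·4.986963+1/2·(-11.943383)≈-5.472995
n=6: y≈-5.472995, sp=-1, e=sp−y≈4.472995; I≈3.522978, D=e−e_prev≈10.459958; u=3/2·4.472995+1/2·3.522978+1/4·10.459958≈11.085971; next y=1/10·(-5.472995)+1/2·11.085971≈4.995686
n=7: y≈4.995686, sp=-1, e=sp−y≈-5.995686; I≈-2.472708, D=e−e_prev≈-10.468681; u=3/2·(-5.995686)+1/2·(-2.472708)+1/4·(-10.468681)≈-12.847053; next y=1/10·4.995686+1/2·(-12.847053)≈-5.923958
n=8: y≈-5.923958, sp=-1, e=sp−y≈4.923958; I≈2.451250, D=e−e_prev≈10.919644; u=3/2·4.923958+1/2·2.451250+1/4·10.919644≈11.341473; next y=1/10·(-5.923958)+1/2·11.341473≈5.078341
n=9: y≈5.078341, sp=5, e=sp−y≈-0.078341; I≈2.372909, D=e−e_prev≈-5.002299; u=3/2·(-0.078341)+1/2·2.372909+1/4·(-5.002299)≈-0.181631; next y=1/10·5.078341+1/2·(-0.181631)≈0.417018
n=10: y≈0.417018, sp=5, e=sp−y≈4.582982; I≈6.955891, D=e−e_prev≈4.661322; u=3/2·4.582982+1/2·6.955891+1/4·4.661322≈11.517748; next y=1/10·0.417018+1/2·11.517748≈5.800576
n=11: y≈5.800576, sp=5, e=sp−y≈-0.800576; I≈6.155315, D=e−e_prev≈-5.383558; u=3/2·(-0.800576)+1/2·6.155315+1/4·(-5.383558)≈0.530904; next y=1/10·5.800576+1/2·0.530904≈0.845510
n=12: y≈0.845510, sp=5, e=sp−y≈4.154490; I≈10.309805, D=e−e_prev≈4.955066; u=3/2·4.154490+1/2·10.309805+1/4·4.955066≈12.625405; next y=1/10·0.845510+1/2·12.625405≈6.397253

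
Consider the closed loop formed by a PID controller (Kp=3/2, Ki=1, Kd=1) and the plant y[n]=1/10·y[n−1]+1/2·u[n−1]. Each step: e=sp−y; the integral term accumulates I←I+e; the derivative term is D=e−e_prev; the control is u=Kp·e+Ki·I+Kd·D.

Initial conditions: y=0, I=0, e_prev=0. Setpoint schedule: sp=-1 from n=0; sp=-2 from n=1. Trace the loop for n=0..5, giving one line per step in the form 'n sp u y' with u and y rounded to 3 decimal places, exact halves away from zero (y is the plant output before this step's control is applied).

(exact arithmetic carried between steps; '≈' marks a value shown rounded to 6 d.p. or computed from one; I and e_prev carry over from the previous line; the table rounds u and y to 3 d.p., halves away from zero)
n=0: y=0, sp=-1, e=sp−y=-1; I=-1, D=e−e_prev=-1; u=3/2·(-1)+1·(-1)+1·(-1)=-3.5; next y=1/10·0+1/2·(-3.5)=-1.75
n=1: y=-1.75, sp=-2, e=sp−y=-0.25; I=-1.25, D=e−e_prev=0.75; u=3/2·(-0.25)+1·(-1.25)+1·0.75=-0.875; next y=1/10·(-1.75)+1/2·(-0.875)=-0.6125
n=2: y=-0.6125, sp=-2, e=sp−y=-1.3875; I=-2.6375, D=e−e_prev=-1.1375; u=3/2·(-1.3875)+1·(-2.6375)+1·(-1.1375)=-5.85625; next y=1/10·(-0.6125)+1/2·(-5.85625)=-2.989375
n=3: y=-2.989375, sp=-2, e=sp−y=0.989375; I=-1.648125, D=e−e_prev=2.376875; u=3/2·0.989375+1·(-1.648125)+1·2.376875≈2.212813; next y=1/10·(-2.989375)+1/2·2.212813≈0.807469
n=4: y≈0.807469, sp=-2, e=sp−y≈-2.807469; I≈-4.455594, D=e−e_prev≈-3.796844; u=3/2·(-2.807469)+1·(-4.455594)+1·(-3.796844)≈-12.463641; next y=1/10·0.807469+1/2·(-12.463641)≈-6.151073
n=5: y≈-6.151073, sp=-2, e=sp−y≈4.151073; I≈-0.304520, D=e−e_prev≈6.958542; u=3/2·4.151073+1·(-0.304520)+1·6.958542≈12.880632; next y=1/10·(-6.151073)+1/2·12.880632≈5.825209

0 -1 -3.500 0.000
1 -2 -0.875 -1.750
2 -2 -5.856 -0.613
3 -2 2.213 -2.989
4 -2 -12.464 0.807
5 -2 12.881 -6.151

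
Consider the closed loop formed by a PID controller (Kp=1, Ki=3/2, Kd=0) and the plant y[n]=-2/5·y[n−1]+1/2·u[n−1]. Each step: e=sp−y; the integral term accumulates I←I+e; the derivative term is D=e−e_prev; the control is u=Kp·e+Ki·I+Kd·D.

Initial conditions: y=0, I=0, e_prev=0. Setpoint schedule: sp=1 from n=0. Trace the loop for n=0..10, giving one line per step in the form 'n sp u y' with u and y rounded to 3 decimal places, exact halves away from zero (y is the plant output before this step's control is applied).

0 1 2.500 0.000
1 1 0.875 1.250
2 1 3.781 -0.063
3 1 0.430 1.916
4 1 5.224 -0.551
5 1 -0.909 2.832
6 1 7.392 -1.587
7 1 -3.523 4.331
8 1 11.043 -3.494
9 1 -8.248 6.919
10 1 17.400 -6.892

(exact arithmetic carried between steps; '≈' marks a value shown rounded to 6 d.p. or computed from one; I and e_prev carry over from the previous line; the table rounds u and y to 3 d.p., halves away from zero)
n=0: y=0, sp=1, e=sp−y=1; I=1, D=e−e_prev=1; u=1·1+3/2·1+0·1=2.5; next y=-2/5·0+1/2·2.5=1.25
n=1: y=1.25, sp=1, e=sp−y=-0.25; I=0.75, D=e−e_prev=-1.25; u=1·(-0.25)+3/2·0.75+0·(-1.25)=0.875; next y=-2/5·1.25+1/2·0.875=-0.0625
n=2: y=-0.0625, sp=1, e=sp−y=1.0625; I=1.8125, D=e−e_prev=1.3125; u=1·1.0625+3/2·1.8125+0·1.3125=3.78125; next y=-2/5·(-0.0625)+1/2·3.78125=1.915625
n=3: y=1.915625, sp=1, e=sp−y=-0.915625; I=0.896875, D=e−e_prev=-1.978125; u=1·(-0.915625)+3/2·0.896875+0·(-1.978125)≈0.429688; next y=-2/5·1.915625+1/2·0.429688≈-0.551406
n=4: y≈-0.551406, sp=1, e=sp−y≈1.551406; I≈2.448281, D=e−e_prev≈2.467031; u=1·1.551406+3/2·2.448281+0·2.467031≈5.223828; next y=-2/5·(-0.551406)+1/2·5.223828≈2.832477
n=5: y≈2.832477, sp=1, e=sp−y≈-1.832477; I≈0.615805, D=e−e_prev≈-3.383883; u=1·(-1.832477)+3/2·0.615805+0·(-3.383883)≈-0.908770; next y=-2/5·2.832477+1/2·(-0.908770)≈-1.587375
n=6: y≈-1.587375, sp=1, e=sp−y≈2.587375; I≈3.203180, D=e−e_prev≈4.419852; u=1·2.587375+3/2·3.203180+0·4.419852≈7.392146; next y=-2/5·(-1.587375)+1/2·7.392146≈4.331023
n=7: y≈4.331023, sp=1, e=sp−y≈-3.331023; I≈-0.127843, D=e−e_prev≈-5.918398; u=1·(-3.331023)+3/2·(-0.127843)+0·(-5.918398)≈-3.522787; next y=-2/5·4.331023+1/2·(-3.522787)≈-3.493803
n=8: y≈-3.493803, sp=1, e=sp−y≈4.493803; I≈4.365960, D=e−e_prev≈7.824826; u=1·4.493803+3/2·4.365960+0·7.824826≈11.042743; next y=-2/5·(-3.493803)+1/2·11.042743≈6.918892
n=9: y≈6.918892, sp=1, e=sp−y≈-5.918892; I≈-1.552932, D=e−e_prev≈-10.412695; u=1·(-5.918892)+3/2·(-1.552932)+0·(-10.412695)≈-8.248291; next y=-2/5·6.918892+1/2·(-8.248291)≈-6.891703
n=10: y≈-6.891703, sp=1, e=sp−y≈7.891703; I≈6.338770, D=e−e_prev≈13.810595; u=1·7.891703+3/2·6.338770+0·13.810595≈17.399858; next y=-2/5·(-6.891703)+1/2·17.399858≈11.456610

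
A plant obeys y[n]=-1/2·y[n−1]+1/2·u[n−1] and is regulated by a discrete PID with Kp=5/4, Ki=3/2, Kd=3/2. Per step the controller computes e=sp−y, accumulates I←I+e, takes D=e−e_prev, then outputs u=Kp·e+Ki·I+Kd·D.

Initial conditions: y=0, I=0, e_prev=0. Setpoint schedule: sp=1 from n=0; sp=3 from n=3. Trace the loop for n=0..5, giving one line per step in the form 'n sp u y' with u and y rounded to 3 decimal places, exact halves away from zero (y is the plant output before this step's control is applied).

(exact arithmetic carried between steps; '≈' marks a value shown rounded to 6 d.p. or computed from one; I and e_prev carry over from the previous line; the table rounds u and y to 3 d.p., halves away from zero)
n=0: y=0, sp=1, e=sp−y=1; I=1, D=e−e_prev=1; u=5/4·1+3/2·1+3/2·1=4.25; next y=-1/2·0+1/2·4.25=2.125
n=1: y=2.125, sp=1, e=sp−y=-1.125; I=-0.125, D=e−e_prev=-2.125; u=5/4·(-1.125)+3/2·(-0.125)+3/2·(-2.125)=-4.78125; next y=-1/2·2.125+1/2·(-4.78125)=-3.453125
n=2: y=-3.453125, sp=1, e=sp−y=4.453125; I=4.328125, D=e−e_prev=5.578125; u=5/4·4.453125+3/2·4.328125+3/2·5.578125≈20.425781; next y=-1/2·(-3.453125)+1/2·20.425781≈11.939453
n=3: y≈11.939453, sp=3, e=sp−y≈-8.939453; I≈-4.611328, D=e−e_prev≈-13.392578; u=5/4·(-8.939453)+3/2·(-4.611328)+3/2·(-13.392578)≈-38.180176; next y=-1/2·11.939453+1/2·(-38.180176)≈-25.059814
n=4: y≈-25.059814, sp=3, e=sp−y≈28.059814; I≈23.448486, D=e−e_prev≈36.999268; u=5/4·28.059814+3/2·23.448486+3/2·36.999268≈125.746399; next y=-1/2·(-25.059814)+1/2·125.746399≈75.403107
n=5: y≈75.403107, sp=3, e=sp−y≈-72.403107; I≈-48.954620, D=e−e_prev≈-100.462921; u=5/4·(-72.403107)+3/2·(-48.954620)+3/2·(-100.462921)≈-314.630196; next y=-1/2·75.403107+1/2·(-314.630196)≈-195.016651

0 1 4.250 0.000
1 1 -4.781 2.125
2 1 20.426 -3.453
3 3 -38.180 11.939
4 3 125.746 -25.060
5 3 -314.630 75.403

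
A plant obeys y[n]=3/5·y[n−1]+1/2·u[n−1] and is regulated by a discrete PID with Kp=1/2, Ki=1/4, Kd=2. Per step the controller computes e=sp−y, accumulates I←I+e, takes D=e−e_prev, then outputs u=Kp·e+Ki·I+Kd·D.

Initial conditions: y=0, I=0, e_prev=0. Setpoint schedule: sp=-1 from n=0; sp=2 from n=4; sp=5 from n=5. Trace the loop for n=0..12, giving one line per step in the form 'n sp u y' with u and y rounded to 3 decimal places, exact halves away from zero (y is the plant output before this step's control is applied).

0 -1 -2.750 0.000
1 -1 2.781 -1.375
2 -1 -5.212 0.566
3 -1 6.066 -2.266
4 2 -1.866 1.673
5 5 12.752 0.071
6 5 -12.676 6.418
7 5 24.154 -2.487
8 5 -27.732 10.585
9 5 46.790 -7.515
10 5 -58.883 18.886
11 5 92.186 -18.110
12 5 -122.705 35.227

(exact arithmetic carried between steps; '≈' marks a value shown rounded to 6 d.p. or computed from one; I and e_prev carry over from the previous line; the table rounds u and y to 3 d.p., halves away from zero)
n=0: y=0, sp=-1, e=sp−y=-1; I=-1, D=e−e_prev=-1; u=1/2·(-1)+1/4·(-1)+2·(-1)=-2.75; next y=3/5·0+1/2·(-2.75)=-1.375
n=1: y=-1.375, sp=-1, e=sp−y=0.375; I=-0.625, D=e−e_prev=1.375; u=1/2·0.375+1/4·(-0.625)+2·1.375=2.78125; next y=3/5·(-1.375)+1/2·2.78125=0.565625
n=2: y=0.565625, sp=-1, e=sp−y=-1.565625; I=-2.190625, D=e−e_prev=-1.940625; u=1/2·(-1.565625)+1/4·(-2.190625)+2·(-1.940625)≈-5.211719; next y=3/5·0.565625+1/2·(-5.211719)≈-2.266484
n=3: y≈-2.266484, sp=-1, e=sp−y≈1.266484; I≈-0.924141, D=e−e_prev≈2.832109; u=1/2·1.266484+1/4·(-0.924141)+2·2.832109≈6.066426; next y=3/5·(-2.266484)+1/2·6.066426≈1.673322
n=4: y≈1.673322, sp=2, e=sp−y≈0.326678; I≈-0.597463, D=e−e_prev≈-0.939807; u=1/2·0.326678+1/4·(-0.597463)+2·(-0.939807)≈-1.865640; next y=3/5·1.673322+1/2·(-1.865640)≈0.071173
n=5: y≈0.071173, sp=5, e=sp−y≈4.928827; I≈4.331364, D=e−e_prev≈4.602149; u=1/2·4.928827+1/4·4.331364+2·4.602149≈12.751552; next y=3/5·0.071173+1/2·12.751552≈6.418480
n=6: y≈6.418480, sp=5, e=sp−y≈-1.418480; I≈2.912884, D=e−e_prev≈-6.347307; u=1/2·(-1.418480)+1/4·2.912884+2·(-6.347307)≈-12.675633; next y=3/5·6.418480+1/2·(-12.675633)≈-2.486728
n=7: y≈-2.486728, sp=5, e=sp−y≈7.486728; I≈10.399612, D=e−e_prev≈8.905208; u=1/2·7.486728+1/4·10.399612+2·8.905208≈24.153684; next y=3/5·(-2.486728)+1/2·24.153684≈10.584805
n=8: y≈10.584805, sp=5, e=sp−y≈-5.584805; I≈4.814807, D=e−e_prev≈-13.071533; u=1/2·(-5.584805)+1/4·4.814807+2·(-13.071533)≈-27.731767; next y=3/5·10.584805+1/2·(-27.731767)≈-7.515001
n=9: y≈-7.515001, sp=5, e=sp−y≈12.515001; I≈17.329808, D=e−e_prev≈18.099806; u=1/2·12.515001+1/4·17.329808+2·18.099806≈46.789564; next y=3/5·(-7.515001)+1/2·46.789564≈18.885781
n=10: y≈18.885781, sp=5, e=sp−y≈-13.885781; I≈3.444026, D=e−e_prev≈-26.400782; u=1/2·(-13.885781)+1/4·3.444026+2·(-26.400782)≈-58.883448; next y=3/5·18.885781+1/2·(-58.883448)≈-18.110255
n=11: y≈-18.110255, sp=5, e=sp−y≈23.110255; I≈26.554282, D=e−e_prev≈36.996037; u=1/2·23.110255+1/4·26.554282+2·36.996037≈92.185772; next y=3/5·(-18.110255)+1/2·92.185772≈35.226733
n=12: y≈35.226733, sp=5, e=sp−y≈-30.226733; I≈-3.672451, D=e−e_prev≈-53.336988; u=1/2·(-30.226733)+1/4·(-3.672451)+2·(-53.336988)≈-122.705455; next y=3/5·35.226733+1/2·(-122.705455)≈-40.216688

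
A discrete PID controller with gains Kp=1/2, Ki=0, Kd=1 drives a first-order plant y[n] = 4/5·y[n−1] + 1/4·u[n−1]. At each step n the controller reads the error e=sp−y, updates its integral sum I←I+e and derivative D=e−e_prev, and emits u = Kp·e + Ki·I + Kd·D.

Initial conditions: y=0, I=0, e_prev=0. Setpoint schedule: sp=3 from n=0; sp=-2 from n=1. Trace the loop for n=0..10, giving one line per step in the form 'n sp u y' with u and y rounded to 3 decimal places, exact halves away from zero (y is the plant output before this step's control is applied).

(exact arithmetic carried between steps; '≈' marks a value shown rounded to 6 d.p. or computed from one; I and e_prev carry over from the previous line; the table rounds u and y to 3 d.p., halves away from zero)
n=0: y=0, sp=3, e=sp−y=3; I=3, D=e−e_prev=3; u=1/2·3+0·3+1·3=4.5; next y=4/5·0+1/4·4.5=1.125
n=1: y=1.125, sp=-2, e=sp−y=-3.125; I=-0.125, D=e−e_prev=-6.125; u=1/2·(-3.125)+0·(-0.125)+1·(-6.125)=-7.6875; next y=4/5·1.125+1/4·(-7.6875)=-1.021875
n=2: y=-1.021875, sp=-2, e=sp−y=-0.978125; I=-1.103125, D=e−e_prev=2.146875; u=1/2·(-0.978125)+0·(-1.103125)+1·2.146875≈1.657813; next y=4/5·(-1.021875)+1/4·1.657813≈-0.403047
n=3: y≈-0.403047, sp=-2, e=sp−y≈-1.596953; I≈-2.700078, D=e−e_prev≈-0.618828; u=1/2·(-1.596953)+0·(-2.700078)+1·(-0.618828)≈-1.417305; next y=4/5·(-0.403047)+1/4·(-1.417305)≈-0.676764
n=4: y≈-0.676764, sp=-2, e=sp−y≈-1.323236; I≈-4.023314, D=e−e_prev≈0.273717; u=1/2·(-1.323236)+0·(-4.023314)+1·0.273717≈-0.387901; next y=4/5·(-0.676764)+1/4·(-0.387901)≈-0.638386
n=5: y≈-0.638386, sp=-2, e=sp−y≈-1.361614; I≈-5.384928, D=e−e_prev≈-0.038377; u=1/2·(-1.361614)+0·(-5.384928)+1·(-0.038377)≈-0.719184; next y=4/5·(-0.638386)+1/4·(-0.719184)≈-0.690505
n=6: y≈-0.690505, sp=-2, e=sp−y≈-1.309495; I≈-6.694423, D=e−e_prev≈0.052119; u=1/2·(-1.309495)+0·(-6.694423)+1·0.052119≈-0.602629; next y=4/5·(-0.690505)+1/4·(-0.602629)≈-0.703061
n=7: y≈-0.703061, sp=-2, e=sp−y≈-1.296939; I≈-7.991362, D=e−e_prev≈0.012556; u=1/2·(-1.296939)+0·(-7.991362)+1·0.012556≈-0.635913; next y=4/5·(-0.703061)+1/4·(-0.635913)≈-0.721427
n=8: y≈-0.721427, sp=-2, e=sp−y≈-1.278573; I≈-9.269935, D=e−e_prev≈0.018366; u=1/2·(-1.278573)+0·(-9.269935)+1·0.018366≈-0.620920; next y=4/5·(-0.721427)+1/4·(-0.620920)≈-0.732372
n=9: y≈-0.732372, sp=-2, e=sp−y≈-1.267628; I≈-10.537563, D=e−e_prev≈0.010945; u=1/2·(-1.267628)+0·(-10.537563)+1·0.010945≈-0.622869; next y=4/5·(-0.732372)+1/4·(-0.622869)≈-0.741615
n=10: y≈-0.741615, sp=-2, e=sp−y≈-1.258385; I≈-11.795948, D=e−e_prev≈0.009243; u=1/2·(-1.258385)+0·(-11.795948)+1·0.009243≈-0.619950; next y=4/5·(-0.741615)+1/4·(-0.619950)≈-0.748279

0 3 4.500 0.000
1 -2 -7.688 1.125
2 -2 1.658 -1.022
3 -2 -1.417 -0.403
4 -2 -0.388 -0.677
5 -2 -0.719 -0.638
6 -2 -0.603 -0.691
7 -2 -0.636 -0.703
8 -2 -0.621 -0.721
9 -2 -0.623 -0.732
10 -2 -0.620 -0.742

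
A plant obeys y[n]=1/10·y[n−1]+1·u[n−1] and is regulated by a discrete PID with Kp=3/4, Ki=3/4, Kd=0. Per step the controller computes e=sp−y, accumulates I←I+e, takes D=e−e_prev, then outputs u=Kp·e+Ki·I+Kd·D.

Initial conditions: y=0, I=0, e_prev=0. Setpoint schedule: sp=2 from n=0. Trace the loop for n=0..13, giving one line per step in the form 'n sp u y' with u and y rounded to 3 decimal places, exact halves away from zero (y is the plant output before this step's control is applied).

0 2 3.000 0.000
1 2 0.000 3.000
2 2 3.300 0.300
3 2 0.030 3.330
4 2 3.483 0.363
5 2 -0.024 3.519
6 2 3.623 0.328
7 2 -0.115 3.656
8 2 3.751 0.251
9 2 -0.225 3.776
10 2 3.878 0.153
11 2 -0.348 3.894
12 2 4.010 0.042
13 2 -0.480 4.014

(exact arithmetic carried between steps; '≈' marks a value shown rounded to 6 d.p. or computed from one; I and e_prev carry over from the previous line; the table rounds u and y to 3 d.p., halves away from zero)
n=0: y=0, sp=2, e=sp−y=2; I=2, D=e−e_prev=2; u=3/4·2+3/4·2+0·2=3; next y=1/10·0+1·3=3
n=1: y=3, sp=2, e=sp−y=-1; I=1, D=e−e_prev=-3; u=3/4·(-1)+3/4·1+0·(-3)=0; next y=1/10·3+1·0=0.3
n=2: y=0.3, sp=2, e=sp−y=1.7; I=2.7, D=e−e_prev=2.7; u=3/4·1.7+3/4·2.7+0·2.7=3.3; next y=1/10·0.3+1·3.3=3.33
n=3: y=3.33, sp=2, e=sp−y=-1.33; I=1.37, D=e−e_prev=-3.03; u=3/4·(-1.33)+3/4·1.37+0·(-3.03)=0.03; next y=1/10·3.33+1·0.03=0.363
n=4: y=0.363, sp=2, e=sp−y=1.637; I=3.007, D=e−e_prev=2.967; u=3/4·1.637+3/4·3.007+0·2.967=3.483; next y=1/10·0.363+1·3.483=3.5193
n=5: y=3.5193, sp=2, e=sp−y=-1.5193; I=1.4877, D=e−e_prev=-3.1563; u=3/4·(-1.5193)+3/4·1.4877+0·(-3.1563)=-0.0237; next y=1/10·3.5193+1·(-0.0237)=0.32823
n=6: y=0.32823, sp=2, e=sp−y=1.67177; I=3.15947, D=e−e_prev=3.19107; u=3/4·1.67177+3/4·3.15947+0·3.19107=3.62343; next y=1/10·0.32823+1·3.62343=3.656253
n=7: y=3.656253, sp=2, e=sp−y=-1.656253; I=1.503217, D=e−e_prev=-3.328023; u=3/4·(-1.656253)+3/4·1.503217+0·(-3.328023)=-0.114777; next y=1/10·3.656253+1·(-0.114777)≈0.250848
n=8: y≈0.250848, sp=2, e=sp−y≈1.749152; I≈3.252369, D=e−e_prev≈3.405405; u=3/4·1.749152+3/4·3.252369+0·3.405405≈3.751140; next y=1/10·0.250848+1·3.751140≈3.776225
n=9: y≈3.776225, sp=2, e=sp−y≈-1.776225; I≈1.476144, D=e−e_prev≈-3.525377; u=3/4·(-1.776225)+3/4·1.476144+0·(-3.525377)≈-0.225061; next y=1/10·3.776225+1·(-0.225061)≈0.152561
n=10: y≈0.152561, sp=2, e=sp−y≈1.847439; I≈3.323582, D=e−e_prev≈3.623664; u=3/4·1.847439+3/4·3.323582+0·3.623664≈3.878266; next y=1/10·0.152561+1·3.878266≈3.893522
n=11: y≈3.893522, sp=2, e=sp−y≈-1.893522; I≈1.430060, D=e−e_prev≈-3.740960; u=3/4·(-1.893522)+3/4·1.430060+0·(-3.740960)≈-0.347596; next y=1/10·3.893522+1·(-0.347596)≈0.041756
n=12: y≈0.041756, sp=2, e=sp−y≈1.958244; I≈3.388304, D=e−e_prev≈3.851766; u=3/4·1.958244+3/4·3.388304+0·3.851766≈4.009911; next y=1/10·0.041756+1·4.009911≈4.014087
n=13: y≈4.014087, sp=2, e=sp−y≈-2.014087; I≈1.374218, D=e−e_prev≈-3.972331; u=3/4·(-2.014087)+3/4·1.374218+0·(-3.972331)≈-0.479902; next y=1/10·4.014087+1·(-0.479902)≈-0.078493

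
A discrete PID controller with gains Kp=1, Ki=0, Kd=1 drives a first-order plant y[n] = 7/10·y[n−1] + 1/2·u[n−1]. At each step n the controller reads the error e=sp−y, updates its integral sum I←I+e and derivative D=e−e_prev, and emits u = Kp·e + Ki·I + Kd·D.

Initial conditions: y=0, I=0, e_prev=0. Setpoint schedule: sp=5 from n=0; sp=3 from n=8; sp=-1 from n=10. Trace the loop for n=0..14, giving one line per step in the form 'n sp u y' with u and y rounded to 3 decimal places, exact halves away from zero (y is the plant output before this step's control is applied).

0 5 10.000 0.000
1 5 -5.000 5.000
2 5 8.000 1.000
3 5 -3.400 4.700
4 5 6.520 1.590
5 5 -2.156 4.373
6 5 5.407 1.983
7 5 -1.200 4.092
8 3 0.563 2.264
9 3 1.531 1.867
10 -1 -7.278 2.072
11 -1 5.449 -2.188
12 -1 -5.573 1.193
13 -1 4.096 -1.952
14 -1 -4.316 0.682

(exact arithmetic carried between steps; '≈' marks a value shown rounded to 6 d.p. or computed from one; I and e_prev carry over from the previous line; the table rounds u and y to 3 d.p., halves away from zero)
n=0: y=0, sp=5, e=sp−y=5; I=5, D=e−e_prev=5; u=1·5+0·5+1·5=10; next y=7/10·0+1/2·10=5
n=1: y=5, sp=5, e=sp−y=0; I=5, D=e−e_prev=-5; u=1·0+0·5+1·(-5)=-5; next y=7/10·5+1/2·(-5)=1
n=2: y=1, sp=5, e=sp−y=4; I=9, D=e−e_prev=4; u=1·4+0·9+1·4=8; next y=7/10·1+1/2·8=4.7
n=3: y=4.7, sp=5, e=sp−y=0.3; I=9.3, D=e−e_prev=-3.7; u=1·0.3+0·9.3+1·(-3.7)=-3.4; next y=7/10·4.7+1/2·(-3.4)=1.59
n=4: y=1.59, sp=5, e=sp−y=3.41; I=12.71, D=e−e_prev=3.11; u=1·3.41+0·12.71+1·3.11=6.52; next y=7/10·1.59+1/2·6.52=4.373
n=5: y=4.373, sp=5, e=sp−y=0.627; I=13.337, D=e−e_prev=-2.783; u=1·0.627+0·13.337+1·(-2.783)=-2.156; next y=7/10·4.373+1/2·(-2.156)=1.9831
n=6: y=1.9831, sp=5, e=sp−y=3.0169; I=16.3539, D=e−e_prev=2.3899; u=1·3.0169+0·16.3539+1·2.3899=5.4068; next y=7/10·1.9831+1/2·5.4068=4.09157
n=7: y=4.09157, sp=5, e=sp−y=0.90843; I=17.26233, D=e−e_prev=-2.10847; u=1·0.90843+0·17.26233+1·(-2.10847)=-1.20004; next y=7/10·4.09157+1/2·(-1.20004)=2.264079
n=8: y=2.264079, sp=3, e=sp−y=0.735921; I=17.998251, D=e−e_prev=-0.172509; u=1·0.735921+0·17.998251+1·(-0.172509)=0.563412; next y=7/10·2.264079+1/2·0.563412≈1.866561
n=9: y≈1.866561, sp=3, e=sp−y≈1.133439; I≈19.131690, D=e−e_prev≈0.397518; u=1·1.133439+0·19.131690+1·0.397518≈1.530956; next y=7/10·1.866561+1/2·1.530956≈2.072071
n=10: y≈2.072071, sp=-1, e=sp−y≈-3.072071; I≈16.059619, D=e−e_prev≈-4.205510; u=1·(-3.072071)+0·16.059619+1·(-4.205510)≈-7.277581; next y=7/10·2.072071+1/2·(-7.277581)≈-2.188341
n=11: y≈-2.188341, sp=-1, e=sp−y≈1.188341; I≈17.247959, D=e−e_prev≈4.260412; u=1·1.188341+0·17.247959+1·4.260412≈5.448752; next y=7/10·(-2.188341)+1/2·5.448752≈1.192538
n=12: y≈1.192538, sp=-1, e=sp−y≈-2.192538; I≈15.055422, D=e−e_prev≈-3.380878; u=1·(-2.192538)+0·15.055422+1·(-3.380878)≈-5.573416; next y=7/10·1.192538+1/2·(-5.573416)≈-1.951932
n=13: y≈-1.951932, sp=-1, e=sp−y≈0.951932; I≈16.007353, D=e−e_prev≈3.144469; u=1·0.951932+0·16.007353+1·3.144469≈4.096401; next y=7/10·(-1.951932)+1/2·4.096401≈0.681848
n=14: y≈0.681848, sp=-1, e=sp−y≈-1.681848; I≈14.325505, D=e−e_prev≈-2.633780; u=1·(-1.681848)+0·14.325505+1·(-2.633780)≈-4.315628; next y=7/10·0.681848+1/2·(-4.315628)≈-1.680520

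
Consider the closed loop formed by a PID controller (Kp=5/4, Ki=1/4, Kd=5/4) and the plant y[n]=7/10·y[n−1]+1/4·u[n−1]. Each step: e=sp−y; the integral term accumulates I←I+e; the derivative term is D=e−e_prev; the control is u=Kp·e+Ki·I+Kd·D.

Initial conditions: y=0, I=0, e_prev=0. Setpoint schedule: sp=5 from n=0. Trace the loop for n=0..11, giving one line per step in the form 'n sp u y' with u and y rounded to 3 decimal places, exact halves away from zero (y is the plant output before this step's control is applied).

0 5 13.750 0.000
1 5 -0.703 3.438
2 5 7.304 2.230
3 5 3.306 3.387
4 5 5.677 3.198
5 5 4.626 3.658
6 5 5.373 3.717
7 5 5.140 3.945
8 5 5.410 4.047
9 5 5.394 4.185
10 5 5.515 4.278
11 5 5.550 4.374

(exact arithmetic carried between steps; '≈' marks a value shown rounded to 6 d.p. or computed from one; I and e_prev carry over from the previous line; the table rounds u and y to 3 d.p., halves away from zero)
n=0: y=0, sp=5, e=sp−y=5; I=5, D=e−e_prev=5; u=5/4·5+1/4·5+5/4·5=13.75; next y=7/10·0+1/4·13.75=3.4375
n=1: y=3.4375, sp=5, e=sp−y=1.5625; I=6.5625, D=e−e_prev=-3.4375; u=5/4·1.5625+1/4·6.5625+5/4·(-3.4375)=-0.703125; next y=7/10·3.4375+1/4·(-0.703125)≈2.230469
n=2: y≈2.230469, sp=5, e=sp−y≈2.769531; I≈9.332031, D=e−e_prev≈1.207031; u=5/4·2.769531+1/4·9.332031+5/4·1.207031≈7.303711; next y=7/10·2.230469+1/4·7.303711≈3.387256
n=3: y≈3.387256, sp=5, e=sp−y≈1.612744; I≈10.944775, D=e−e_prev≈-1.156787; u=5/4·1.612744+1/4·10.944775+5/4·(-1.156787)≈3.306140; next y=7/10·3.387256+1/4·3.306140≈3.197614
n=4: y≈3.197614, sp=5, e=sp−y≈1.802386; I≈12.747161, D=e−e_prev≈0.189642; u=5/4·1.802386+1/4·12.747161+5/4·0.189642≈5.676825; next y=7/10·3.197614+1/4·5.676825≈3.657536
n=5: y≈3.657536, sp=5, e=sp−y≈1.342464; I≈14.089625, D=e−e_prev≈-0.459922; u=5/4·1.342464+1/4·14.089625+5/4·(-0.459922)≈4.625584; next y=7/10·3.657536+1/4·4.625584≈3.716671
n=6: y≈3.716671, sp=5, e=sp−y≈1.283329; I≈15.372954, D=e−e_prev≈-0.059135; u=5/4·1.283329+1/4·15.372954+5/4·(-0.059135)≈5.373481; next y=7/10·3.716671+1/4·5.373481≈3.945040
n=7: y≈3.945040, sp=5, e=sp−y≈1.054960; I≈16.427914, D=e−e_prev≈-0.228369; u=5/4·1.054960+1/4·16.427914+5/4·(-0.228369)≈5.140218; next y=7/10·3.945040+1/4·5.140218≈4.046582
n=8: y≈4.046582, sp=5, e=sp−y≈0.953418; I≈17.381332, D=e−e_prev≈-0.101542; u=5/4·0.953418+1/4·17.381332+5/4·(-0.101542)≈5.410177; next y=7/10·4.046582+1/4·5.410177≈4.185152
n=9: y≈4.185152, sp=5, e=sp−y≈0.814848; I≈18.196180, D=e−e_prev≈-0.138570; u=5/4·0.814848+1/4·18.196180+5/4·(-0.138570)≈5.394393; next y=7/10·4.185152+1/4·5.394393≈4.278205
n=10: y≈4.278205, sp=5, e=sp−y≈0.721795; I≈18.917975, D=e−e_prev≈-0.093053; u=5/4·0.721795+1/4·18.917975+5/4·(-0.093053)≈5.515422; next y=7/10·4.278205+1/4·5.515422≈4.373599
n=11: y≈4.373599, sp=5, e=sp−y≈0.626401; I≈19.544376, D=e−e_prev≈-0.095394; u=5/4·0.626401+1/4·19.544376+5/4·(-0.095394)≈5.549853; next y=7/10·4.373599+1/4·5.549853≈4.448982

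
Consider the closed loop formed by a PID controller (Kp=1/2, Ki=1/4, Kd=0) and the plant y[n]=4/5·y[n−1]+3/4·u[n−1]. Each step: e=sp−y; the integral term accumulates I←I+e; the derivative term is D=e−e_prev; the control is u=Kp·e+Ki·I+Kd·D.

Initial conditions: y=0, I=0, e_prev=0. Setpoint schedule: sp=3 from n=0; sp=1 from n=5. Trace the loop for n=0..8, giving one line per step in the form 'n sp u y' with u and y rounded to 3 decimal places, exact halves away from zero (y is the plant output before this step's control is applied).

(exact arithmetic carried between steps; '≈' marks a value shown rounded to 6 d.p. or computed from one; I and e_prev carry over from the previous line; the table rounds u and y to 3 d.p., halves away from zero)
n=0: y=0, sp=3, e=sp−y=3; I=3, D=e−e_prev=3; u=1/2·3+1/4·3+0·3=2.25; next y=4/5·0+3/4·2.25=1.6875
n=1: y=1.6875, sp=3, e=sp−y=1.3125; I=4.3125, D=e−e_prev=-1.6875; u=1/2·1.3125+1/4·4.3125+0·(-1.6875)=1.734375; next y=4/5·1.6875+3/4·1.734375≈2.650781
n=2: y≈2.650781, sp=3, e=sp−y≈0.349219; I≈4.661719, D=e−e_prev≈-0.963281; u=1/2·0.349219+1/4·4.661719+0·(-0.963281)≈1.340039; next y=4/5·2.650781+3/4·1.340039≈3.125654
n=3: y≈3.125654, sp=3, e=sp−y≈-0.125654; I≈4.536064, D=e−e_prev≈-0.474873; u=1/2·(-0.125654)+1/4·4.536064+0·(-0.474873)≈1.071189; next y=4/5·3.125654+3/4·1.071189≈3.303915
n=4: y≈3.303915, sp=3, e=sp−y≈-0.303915; I≈4.232149, D=e−e_prev≈-0.178261; u=1/2·(-0.303915)+1/4·4.232149+0·(-0.178261)≈0.906080; next y=4/5·3.303915+3/4·0.906080≈3.322692
n=5: y≈3.322692, sp=1, e=sp−y≈-2.322692; I≈1.909457, D=e−e_prev≈-2.018777; u=1/2·(-2.322692)+1/4·1.909457+0·(-2.018777)≈-0.683982; next y=4/5·3.322692+3/4·(-0.683982)≈2.145167
n=6: y≈2.145167, sp=1, e=sp−y≈-1.145167; I≈0.764290, D=e−e_prev≈1.177525; u=1/2·(-1.145167)+1/4·0.764290+0·1.177525≈-0.381511; next y=4/5·2.145167+3/4·(-0.381511)≈1.430000
n=7: y≈1.430000, sp=1, e=sp−y≈-0.430000; I≈0.334290, D=e−e_prev≈0.715167; u=1/2·(-0.430000)+1/4·0.334290+0·0.715167≈-0.131428; next y=4/5·1.430000+3/4·(-0.131428)≈1.045429
n=8: y≈1.045429, sp=1, e=sp−y≈-0.045429; I≈0.288860, D=e−e_prev≈0.384571; u=1/2·(-0.045429)+1/4·0.288860+0·0.384571≈0.049500; next y=4/5·1.045429+3/4·0.049500≈0.873469

0 3 2.250 0.000
1 3 1.734 1.688
2 3 1.340 2.651
3 3 1.071 3.126
4 3 0.906 3.304
5 1 -0.684 3.323
6 1 -0.382 2.145
7 1 -0.131 1.430
8 1 0.050 1.045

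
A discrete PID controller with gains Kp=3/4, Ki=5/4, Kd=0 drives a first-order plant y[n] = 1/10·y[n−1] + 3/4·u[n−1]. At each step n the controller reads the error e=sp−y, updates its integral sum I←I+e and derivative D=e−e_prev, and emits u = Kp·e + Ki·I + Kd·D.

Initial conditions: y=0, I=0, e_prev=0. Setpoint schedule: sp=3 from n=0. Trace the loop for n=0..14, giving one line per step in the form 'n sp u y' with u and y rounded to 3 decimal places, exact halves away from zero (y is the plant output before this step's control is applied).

(exact arithmetic carried between steps; '≈' marks a value shown rounded to 6 d.p. or computed from one; I and e_prev carry over from the previous line; the table rounds u and y to 3 d.p., halves away from zero)
n=0: y=0, sp=3, e=sp−y=3; I=3, D=e−e_prev=3; u=3/4·3+5/4·3+0·3=6; next y=1/10·0+3/4·6=4.5
n=1: y=4.5, sp=3, e=sp−y=-1.5; I=1.5, D=e−e_prev=-4.5; u=3/4·(-1.5)+5/4·1.5+0·(-4.5)=0.75; next y=1/10·4.5+3/4·0.75=1.0125
n=2: y=1.0125, sp=3, e=sp−y=1.9875; I=3.4875, D=e−e_prev=3.4875; u=3/4·1.9875+5/4·3.4875+0·3.4875=5.85; next y=1/10·1.0125+3/4·5.85=4.48875
n=3: y=4.48875, sp=3, e=sp−y=-1.48875; I=1.99875, D=e−e_prev=-3.47625; u=3/4·(-1.48875)+5/4·1.99875+0·(-3.47625)=1.381875; next y=1/10·4.48875+3/4·1.381875≈1.485281
n=4: y≈1.485281, sp=3, e=sp−y≈1.514719; I≈3.513469, D=e−e_prev≈3.003469; u=3/4·1.514719+5/4·3.513469+0·3.003469≈5.527875; next y=1/10·1.485281+3/4·5.527875≈4.294434
n=5: y≈4.294434, sp=3, e=sp−y≈-1.294434; I≈2.219034, D=e−e_prev≈-2.809153; u=3/4·(-1.294434)+5/4·2.219034+0·(-2.809153)≈1.802967; next y=1/10·4.294434+3/4·1.802967≈1.781669
n=6: y≈1.781669, sp=3, e=sp−y≈1.218331; I≈3.437366, D=e−e_prev≈2.512766; u=3/4·1.218331+5/4·3.437366+0·2.512766≈5.210455; next y=1/10·1.781669+3/4·5.210455≈4.086008
n=7: y≈4.086008, sp=3, e=sp−y≈-1.086008; I≈2.351357, D=e−e_prev≈-2.304340; u=3/4·(-1.086008)+5/4·2.351357+0·(-2.304340)≈2.124690; next y=1/10·4.086008+3/4·2.124690≈2.002118
n=8: y≈2.002118, sp=3, e=sp−y≈0.997882; I≈3.349239, D=e−e_prev≈2.083890; u=3/4·0.997882+5/4·3.349239+0·2.083890≈4.934960; next y=1/10·2.002118+3/4·4.934960≈3.901431
n=9: y≈3.901431, sp=3, e=sp−y≈-0.901431; I≈2.447807, D=e−e_prev≈-1.899313; u=3/4·(-0.901431)+5/4·2.447807+0·(-1.899313)≈2.383685; next y=1/10·3.901431+3/4·2.383685≈2.177907
n=10: y≈2.177907, sp=3, e=sp−y≈0.822093; I≈3.269900, D=e−e_prev≈1.723524; u=3/4·0.822093+5/4·3.269900+0·1.723524≈4.703945; next y=1/10·2.177907+3/4·4.703945≈3.745749
n=11: y≈3.745749, sp=3, e=sp−y≈-0.745749; I≈2.524151, D=e−e_prev≈-1.567842; u=3/4·(-0.745749)+5/4·2.524151+0·(-1.567842)≈2.595877; next y=1/10·3.745749+3/4·2.595877≈2.321482
n=12: y≈2.321482, sp=3, e=sp−y≈0.678518; I≈3.202668, D=e−e_prev≈1.424267; u=3/4·0.678518+5/4·3.202668+0·1.424267≈4.512224; next y=1/10·2.321482+3/4·4.512224≈3.616316
n=13: y≈3.616316, sp=3, e=sp−y≈-0.616316; I≈2.586352, D=e−e_prev≈-1.294834; u=3/4·(-0.616316)+5/4·2.586352+0·(-1.294834)≈2.770703; next y=1/10·3.616316+3/4·2.770703≈2.439659
n=14: y≈2.439659, sp=3, e=sp−y≈0.560341; I≈3.146693, D=e−e_prev≈1.176657; u=3/4·0.560341+5/4·3.146693+0·1.176657≈4.353622; next y=1/10·2.439659+3/4·4.353622≈3.509182

0 3 6.000 0.000
1 3 0.750 4.500
2 3 5.850 1.013
3 3 1.382 4.489
4 3 5.528 1.485
5 3 1.803 4.294
6 3 5.210 1.782
7 3 2.125 4.086
8 3 4.935 2.002
9 3 2.384 3.901
10 3 4.704 2.178
11 3 2.596 3.746
12 3 4.512 2.321
13 3 2.771 3.616
14 3 4.354 2.440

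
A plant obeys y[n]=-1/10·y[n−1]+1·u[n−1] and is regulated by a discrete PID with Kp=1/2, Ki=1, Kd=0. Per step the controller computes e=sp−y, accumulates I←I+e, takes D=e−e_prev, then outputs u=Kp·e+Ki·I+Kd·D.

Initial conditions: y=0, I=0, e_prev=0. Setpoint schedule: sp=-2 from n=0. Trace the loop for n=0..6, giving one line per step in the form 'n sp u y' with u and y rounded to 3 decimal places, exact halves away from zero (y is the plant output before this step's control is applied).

(exact arithmetic carried between steps; '≈' marks a value shown rounded to 6 d.p. or computed from one; I and e_prev carry over from the previous line; the table rounds u and y to 3 d.p., halves away from zero)
n=0: y=0, sp=-2, e=sp−y=-2; I=-2, D=e−e_prev=-2; u=1/2·(-2)+1·(-2)+0·(-2)=-3; next y=-1/10·0+1·(-3)=-3
n=1: y=-3, sp=-2, e=sp−y=1; I=-1, D=e−e_prev=3; u=1/2·1+1·(-1)+0·3=-0.5; next y=-1/10·(-3)+1·(-0.5)=-0.2
n=2: y=-0.2, sp=-2, e=sp−y=-1.8; I=-2.8, D=e−e_prev=-2.8; u=1/2·(-1.8)+1·(-2.8)+0·(-2.8)=-3.7; next y=-1/10·(-0.2)+1·(-3.7)=-3.68
n=3: y=-3.68, sp=-2, e=sp−y=1.68; I=-1.12, D=e−e_prev=3.48; u=1/2·1.68+1·(-1.12)+0·3.48=-0.28; next y=-1/10·(-3.68)+1·(-0.28)=0.088
n=4: y=0.088, sp=-2, e=sp−y=-2.088; I=-3.208, D=e−e_prev=-3.768; u=1/2·(-2.088)+1·(-3.208)+0·(-3.768)=-4.252; next y=-1/10·0.088+1·(-4.252)=-4.2608
n=5: y=-4.2608, sp=-2, e=sp−y=2.2608; I=-0.9472, D=e−e_prev=4.3488; u=1/2·2.2608+1·(-0.9472)+0·4.3488=0.1832; next y=-1/10·(-4.2608)+1·0.1832=0.60928
n=6: y=0.60928, sp=-2, e=sp−y=-2.60928; I=-3.55648, D=e−e_prev=-4.87008; u=1/2·(-2.60928)+1·(-3.55648)+0·(-4.87008)=-4.86112; next y=-1/10·0.60928+1·(-4.86112)=-4.922048

0 -2 -3.000 0.000
1 -2 -0.500 -3.000
2 -2 -3.700 -0.200
3 -2 -0.280 -3.680
4 -2 -4.252 0.088
5 -2 0.183 -4.261
6 -2 -4.861 0.609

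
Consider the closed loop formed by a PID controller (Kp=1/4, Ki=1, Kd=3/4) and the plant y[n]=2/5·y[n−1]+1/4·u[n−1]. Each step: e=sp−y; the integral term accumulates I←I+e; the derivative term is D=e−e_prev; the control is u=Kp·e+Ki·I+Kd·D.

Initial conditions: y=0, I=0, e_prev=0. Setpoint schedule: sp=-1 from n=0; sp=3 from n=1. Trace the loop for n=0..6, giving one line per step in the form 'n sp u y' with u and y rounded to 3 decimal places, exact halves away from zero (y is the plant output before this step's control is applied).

(exact arithmetic carried between steps; '≈' marks a value shown rounded to 6 d.p. or computed from one; I and e_prev carry over from the previous line; the table rounds u and y to 3 d.p., halves away from zero)
n=0: y=0, sp=-1, e=sp−y=-1; I=-1, D=e−e_prev=-1; u=1/4·(-1)+1·(-1)+3/4·(-1)=-2; next y=2/5·0+1/4·(-2)=-0.5
n=1: y=-0.5, sp=3, e=sp−y=3.5; I=2.5, D=e−e_prev=4.5; u=1/4·3.5+1·2.5+3/4·4.5=6.75; next y=2/5·(-0.5)+1/4·6.75=1.4875
n=2: y=1.4875, sp=3, e=sp−y=1.5125; I=4.0125, D=e−e_prev=-1.9875; u=1/4·1.5125+1·4.0125+3/4·(-1.9875)=2.9; next y=2/5·1.4875+1/4·2.9=1.32
n=3: y=1.32, sp=3, e=sp−y=1.68; I=5.6925, D=e−e_prev=0.1675; u=1/4·1.68+1·5.6925+3/4·0.1675=6.238125; next y=2/5·1.32+1/4·6.238125≈2.087531
n=4: y≈2.087531, sp=3, e=sp−y≈0.912469; I≈6.604969, D=e−e_prev≈-0.767531; u=1/4·0.912469+1·6.604969+3/4·(-0.767531)≈6.257438; next y=2/5·2.087531+1/4·6.257438≈2.399372
n=5: y≈2.399372, sp=3, e=sp−y≈0.600628; I≈7.205597, D=e−e_prev≈-0.311841; u=1/4·0.600628+1·7.205597+3/4·(-0.311841)≈7.121873; next y=2/5·2.399372+1/4·7.121873≈2.740217
n=6: y≈2.740217, sp=3, e=sp−y≈0.259783; I≈7.465380, D=e−e_prev≈-0.340845; u=1/4·0.259783+1·7.465380+3/4·(-0.340845)≈7.274692; next y=2/5·2.740217+1/4·7.274692≈2.914760

0 -1 -2.000 0.000
1 3 6.750 -0.500
2 3 2.900 1.488
3 3 6.238 1.320
4 3 6.257 2.088
5 3 7.122 2.399
6 3 7.275 2.740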